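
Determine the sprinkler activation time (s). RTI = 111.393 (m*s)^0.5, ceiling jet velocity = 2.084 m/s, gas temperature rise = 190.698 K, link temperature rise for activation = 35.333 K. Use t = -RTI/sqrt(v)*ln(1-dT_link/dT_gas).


dT_link/dT_gas = 0.18528
ln(1 - 0.18528) = -0.20491
t = -111.393 / sqrt(2.084) * -0.20491 = 15.812 s

15.812 s


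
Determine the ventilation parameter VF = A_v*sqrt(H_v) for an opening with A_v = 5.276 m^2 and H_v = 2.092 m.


sqrt(H_v) = 1.4464
VF = 5.276 * 1.4464 = 7.6311 m^(5/2)

7.6311 m^(5/2)


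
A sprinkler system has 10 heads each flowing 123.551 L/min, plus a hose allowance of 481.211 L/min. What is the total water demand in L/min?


Sprinkler demand = 10 * 123.551 = 1235.51 L/min
Total = 1235.51 + 481.211 = 1716.721 L/min

1716.721 L/min


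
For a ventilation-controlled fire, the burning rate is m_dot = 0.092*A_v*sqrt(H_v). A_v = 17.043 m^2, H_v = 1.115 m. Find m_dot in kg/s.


sqrt(H_v) = 1.0559
m_dot = 0.092 * 17.043 * 1.0559 = 1.6557 kg/s

1.6557 kg/s


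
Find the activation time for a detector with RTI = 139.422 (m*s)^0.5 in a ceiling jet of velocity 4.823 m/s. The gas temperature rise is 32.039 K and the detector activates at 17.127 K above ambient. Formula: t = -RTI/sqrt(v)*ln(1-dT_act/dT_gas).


dT_act/dT_gas = 0.53457
ln(1 - 0.53457) = -0.76479
t = -139.422 / sqrt(4.823) * -0.76479 = 48.553 s

48.553 s


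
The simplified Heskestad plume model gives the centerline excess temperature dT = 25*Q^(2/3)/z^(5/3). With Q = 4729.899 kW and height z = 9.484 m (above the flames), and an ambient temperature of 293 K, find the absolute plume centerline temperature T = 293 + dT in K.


Q^(2/3) = 281.77
z^(5/3) = 42.493
dT = 25 * 281.77 / 42.493 = 165.78 K
T = 293 + 165.78 = 458.78 K

458.78 K


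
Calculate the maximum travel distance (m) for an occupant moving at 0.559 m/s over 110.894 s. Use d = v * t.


d = 0.559 * 110.894 = 61.990 m

61.990 m


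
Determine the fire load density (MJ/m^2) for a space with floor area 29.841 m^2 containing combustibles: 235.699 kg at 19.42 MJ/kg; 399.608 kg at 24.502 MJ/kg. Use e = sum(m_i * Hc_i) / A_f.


Total energy = 235.699*19.42 + 399.608*24.502
= 4577.275 + 9791.195
= 14368.47 MJ
e = 14368.47 / 29.841 = 481.50 MJ/m^2

481.50 MJ/m^2


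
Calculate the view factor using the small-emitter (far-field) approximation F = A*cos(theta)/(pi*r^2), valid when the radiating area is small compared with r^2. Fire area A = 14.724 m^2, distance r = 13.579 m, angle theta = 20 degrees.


cos(20 deg) = 0.93969
pi*r^2 = 579.28
F = 14.724 * 0.93969 / 579.28 = 0.023885

0.023885


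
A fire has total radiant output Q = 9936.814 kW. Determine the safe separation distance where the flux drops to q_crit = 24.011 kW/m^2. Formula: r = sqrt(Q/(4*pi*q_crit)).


4*pi*q_crit = 301.73
Q/(4*pi*q_crit) = 32.933
r = sqrt(32.933) = 5.7387 m

5.7387 m


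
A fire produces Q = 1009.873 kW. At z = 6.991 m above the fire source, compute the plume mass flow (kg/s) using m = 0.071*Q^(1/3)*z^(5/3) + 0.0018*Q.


Q^(1/3) = 10.033
z^(5/3) = 25.560
First term = 0.071 * 10.033 * 25.560 = 18.207
Second term = 0.0018 * 1009.873 = 1.8178
m = 20.025 kg/s

20.025 kg/s


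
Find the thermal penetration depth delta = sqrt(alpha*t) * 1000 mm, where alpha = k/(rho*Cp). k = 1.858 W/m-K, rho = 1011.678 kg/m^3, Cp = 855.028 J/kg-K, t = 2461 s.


alpha = 1.858 / (1011.678 * 855.028) = 2.1479e-06 m^2/s
alpha * t = 0.0052861
delta = sqrt(0.0052861) * 1000 = 72.706 mm

72.706 mm


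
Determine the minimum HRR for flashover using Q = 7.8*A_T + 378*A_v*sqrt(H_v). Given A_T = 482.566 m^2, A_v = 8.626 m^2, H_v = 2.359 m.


7.8*A_T = 3764.0
sqrt(H_v) = 1.5359
378*A_v*sqrt(H_v) = 5008.0
Q = 3764.0 + 5008.0 = 8772.0 kW

8772.0 kW


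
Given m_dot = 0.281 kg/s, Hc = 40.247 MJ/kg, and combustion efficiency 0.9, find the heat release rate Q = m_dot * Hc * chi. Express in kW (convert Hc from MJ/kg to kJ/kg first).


Hc = 40.247 MJ/kg = 40.247 * 1000 kJ/kg = 40247 kJ/kg
Q = 0.281 kg/s * 40247 kJ/kg * 0.9 = 10178 kW

10178 kW


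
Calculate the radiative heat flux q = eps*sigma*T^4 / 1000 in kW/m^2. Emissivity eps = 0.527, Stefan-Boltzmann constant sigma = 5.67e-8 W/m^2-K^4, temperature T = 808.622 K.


T^4 = 4.2755e+11
q = 0.527 * 5.67e-8 * 4.2755e+11 / 1000 = 12.775 kW/m^2

12.775 kW/m^2


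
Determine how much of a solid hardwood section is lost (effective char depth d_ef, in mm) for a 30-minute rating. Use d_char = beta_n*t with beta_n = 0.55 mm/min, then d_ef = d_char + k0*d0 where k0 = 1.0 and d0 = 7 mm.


d_char = 0.55 * 30 = 16.5 mm
d_ef = 16.5 + 1.0*7 = 23.5 mm

23.5 mm


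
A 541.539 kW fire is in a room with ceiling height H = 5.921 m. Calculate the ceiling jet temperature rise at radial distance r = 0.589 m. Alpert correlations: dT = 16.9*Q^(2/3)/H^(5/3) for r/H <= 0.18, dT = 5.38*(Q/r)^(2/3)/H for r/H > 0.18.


r/H = 0.589 / 5.921 = 0.099476
r/H <= 0.18, so dT = 16.9*Q^(2/3)/H^(5/3)
Q^(2/3) = 66.439
H^(5/3) = 19.379
dT = 16.9 * 66.439 / 19.379 = 57.940 K

57.940 K


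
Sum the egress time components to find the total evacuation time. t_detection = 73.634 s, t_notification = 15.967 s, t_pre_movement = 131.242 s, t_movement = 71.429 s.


Total = 73.634 + 15.967 + 131.242 + 71.429 = 292.272 s

292.272 s


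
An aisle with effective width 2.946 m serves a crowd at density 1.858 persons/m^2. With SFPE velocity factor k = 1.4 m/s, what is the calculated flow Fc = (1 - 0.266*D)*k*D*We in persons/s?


1 - 0.266*D = 1 - 0.266*1.858 = 0.50577
Fs = 0.50577 * 1.4 * 1.858 = 1.3156 persons/(s*m)
Fc = 1.3156 * 2.946 = 3.8758 persons/s

3.8758 persons/s


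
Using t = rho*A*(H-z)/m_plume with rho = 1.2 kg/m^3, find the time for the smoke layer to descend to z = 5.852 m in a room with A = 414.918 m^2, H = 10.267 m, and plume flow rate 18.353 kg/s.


H - z = 4.415 m
t = 1.2 * 414.918 * 4.415 / 18.353 = 119.78 s

119.78 s


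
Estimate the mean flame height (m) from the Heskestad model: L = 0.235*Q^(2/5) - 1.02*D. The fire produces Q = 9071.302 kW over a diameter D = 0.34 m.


Q^(2/5) = 38.288
0.235 * Q^(2/5) = 8.9978
1.02 * D = 0.34680
L = 8.6510 m

8.6510 m


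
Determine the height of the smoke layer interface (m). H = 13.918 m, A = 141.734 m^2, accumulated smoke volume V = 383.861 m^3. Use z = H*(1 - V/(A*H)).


V/(A*H) = 0.19459
1 - 0.19459 = 0.80541
z = 13.918 * 0.80541 = 11.210 m

11.210 m


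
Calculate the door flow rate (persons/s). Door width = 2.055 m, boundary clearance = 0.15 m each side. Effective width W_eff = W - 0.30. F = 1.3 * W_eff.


W_eff = 2.055 - 0.30 = 1.755 m
F = 1.3 * 1.755 = 2.2815 persons/s

2.2815 persons/s


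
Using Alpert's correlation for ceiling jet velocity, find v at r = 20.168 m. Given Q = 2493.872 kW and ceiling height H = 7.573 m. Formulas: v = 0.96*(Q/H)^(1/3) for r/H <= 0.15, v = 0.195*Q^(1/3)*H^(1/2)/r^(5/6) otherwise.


r/H = 20.168 / 7.573 = 2.6631
r/H > 0.15, so v = 0.195*Q^(1/3)*H^(1/2)/r^(5/6)
Q^(1/3) = 13.561
H^(1/2) = 2.7519
r^(5/6) = 12.224
v = 0.195 * 13.561 * 2.7519 / 12.224 = 0.59531 m/s

0.59531 m/s


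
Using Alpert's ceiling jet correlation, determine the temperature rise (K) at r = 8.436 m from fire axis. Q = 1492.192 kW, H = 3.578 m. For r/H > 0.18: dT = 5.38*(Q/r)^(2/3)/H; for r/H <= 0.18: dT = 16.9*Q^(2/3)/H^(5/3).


r/H = 8.436 / 3.578 = 2.3577
r/H > 0.18, so dT = 5.38*(Q/r)^(2/3)/H
Q/r = 176.88
(Q/r)^(2/3) = 31.511
dT = 5.38 * 31.511 / 3.578 = 47.381 K

47.381 K


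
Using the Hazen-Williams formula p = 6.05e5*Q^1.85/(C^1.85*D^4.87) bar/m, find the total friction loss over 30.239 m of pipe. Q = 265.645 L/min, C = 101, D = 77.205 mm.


Q^1.85 = 30546
C^1.85 = 5105.0
D^4.87 = 1.5590e+09
p/m = 0.0023221 bar/m
p_total = 0.0023221 * 30.239 = 0.070219 bar

0.070219 bar


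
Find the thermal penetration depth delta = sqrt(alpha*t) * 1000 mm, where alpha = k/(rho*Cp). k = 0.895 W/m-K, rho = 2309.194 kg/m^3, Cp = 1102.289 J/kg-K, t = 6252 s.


alpha = 0.895 / (2309.194 * 1102.289) = 3.5161e-07 m^2/s
alpha * t = 0.0021983
delta = sqrt(0.0021983) * 1000 = 46.886 mm

46.886 mm


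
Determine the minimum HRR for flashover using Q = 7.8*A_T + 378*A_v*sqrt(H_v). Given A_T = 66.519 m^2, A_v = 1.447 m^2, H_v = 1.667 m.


7.8*A_T = 518.85
sqrt(H_v) = 1.2911
378*A_v*sqrt(H_v) = 706.20
Q = 518.85 + 706.20 = 1225.0 kW

1225.0 kW


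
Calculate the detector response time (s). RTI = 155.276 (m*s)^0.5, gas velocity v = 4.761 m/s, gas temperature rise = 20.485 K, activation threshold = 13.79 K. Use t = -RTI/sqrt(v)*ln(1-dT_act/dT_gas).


dT_act/dT_gas = 0.67318
ln(1 - 0.67318) = -1.1183
t = -155.276 / sqrt(4.761) * -1.1183 = 79.584 s

79.584 s


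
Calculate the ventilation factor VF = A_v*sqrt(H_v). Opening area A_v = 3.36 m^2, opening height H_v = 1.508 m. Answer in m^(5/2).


sqrt(H_v) = 1.2280
VF = 3.36 * 1.2280 = 4.1261 m^(5/2)

4.1261 m^(5/2)


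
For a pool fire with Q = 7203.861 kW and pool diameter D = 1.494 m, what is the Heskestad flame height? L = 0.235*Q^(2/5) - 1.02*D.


Q^(2/5) = 34.916
0.235 * Q^(2/5) = 8.2053
1.02 * D = 1.5239
L = 6.6814 m

6.6814 m


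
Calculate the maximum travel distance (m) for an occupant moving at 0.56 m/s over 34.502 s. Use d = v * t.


d = 0.56 * 34.502 = 19.321 m

19.321 m


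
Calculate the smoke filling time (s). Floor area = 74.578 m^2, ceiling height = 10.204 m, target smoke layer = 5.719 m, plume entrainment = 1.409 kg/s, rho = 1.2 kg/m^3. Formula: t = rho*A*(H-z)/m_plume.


H - z = 4.485 m
t = 1.2 * 74.578 * 4.485 / 1.409 = 284.87 s

284.87 s


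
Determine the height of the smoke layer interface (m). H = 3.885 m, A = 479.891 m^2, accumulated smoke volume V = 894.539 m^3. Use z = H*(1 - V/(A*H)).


V/(A*H) = 0.47981
1 - 0.47981 = 0.52019
z = 3.885 * 0.52019 = 2.0210 m

2.0210 m


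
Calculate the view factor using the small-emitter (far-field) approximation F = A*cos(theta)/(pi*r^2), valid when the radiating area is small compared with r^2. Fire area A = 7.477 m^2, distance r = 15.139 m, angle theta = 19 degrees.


cos(19 deg) = 0.94552
pi*r^2 = 720.02
F = 7.477 * 0.94552 / 720.02 = 0.0098187

0.0098187


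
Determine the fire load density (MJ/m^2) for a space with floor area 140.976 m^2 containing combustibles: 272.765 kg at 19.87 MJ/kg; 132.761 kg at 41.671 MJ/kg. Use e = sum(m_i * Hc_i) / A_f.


Total energy = 272.765*19.87 + 132.761*41.671
= 5419.841 + 5532.284
= 10952.12 MJ
e = 10952.12 / 140.976 = 77.688 MJ/m^2

77.688 MJ/m^2


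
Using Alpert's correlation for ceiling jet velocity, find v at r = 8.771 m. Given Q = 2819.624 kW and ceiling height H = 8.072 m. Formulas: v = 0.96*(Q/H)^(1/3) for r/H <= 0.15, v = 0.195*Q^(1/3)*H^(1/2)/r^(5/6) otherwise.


r/H = 8.771 / 8.072 = 1.0866
r/H > 0.15, so v = 0.195*Q^(1/3)*H^(1/2)/r^(5/6)
Q^(1/3) = 14.127
H^(1/2) = 2.8411
r^(5/6) = 6.1077
v = 0.195 * 14.127 * 2.8411 / 6.1077 = 1.2815 m/s

1.2815 m/s


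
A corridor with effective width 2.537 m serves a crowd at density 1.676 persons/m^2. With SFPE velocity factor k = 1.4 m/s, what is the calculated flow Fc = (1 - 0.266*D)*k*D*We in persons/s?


1 - 0.266*D = 1 - 0.266*1.676 = 0.55418
Fs = 0.55418 * 1.4 * 1.676 = 1.3003 persons/(s*m)
Fc = 1.3003 * 2.537 = 3.2990 persons/s

3.2990 persons/s


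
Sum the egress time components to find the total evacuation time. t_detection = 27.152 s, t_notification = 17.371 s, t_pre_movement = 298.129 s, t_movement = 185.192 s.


Total = 27.152 + 17.371 + 298.129 + 185.192 = 527.844 s

527.844 s


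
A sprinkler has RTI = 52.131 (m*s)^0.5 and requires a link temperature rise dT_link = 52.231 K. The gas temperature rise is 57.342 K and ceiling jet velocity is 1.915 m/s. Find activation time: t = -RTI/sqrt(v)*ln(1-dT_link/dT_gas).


dT_link/dT_gas = 0.91087
ln(1 - 0.91087) = -2.4176
t = -52.131 / sqrt(1.915) * -2.4176 = 91.076 s

91.076 s


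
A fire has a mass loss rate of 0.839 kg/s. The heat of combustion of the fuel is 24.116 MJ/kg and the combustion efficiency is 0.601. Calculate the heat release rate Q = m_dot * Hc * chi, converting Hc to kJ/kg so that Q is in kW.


Hc = 24.116 MJ/kg = 24.116 * 1000 kJ/kg = 24116 kJ/kg
Q = 0.839 kg/s * 24116 kJ/kg * 0.601 = 12160 kW

12160 kW


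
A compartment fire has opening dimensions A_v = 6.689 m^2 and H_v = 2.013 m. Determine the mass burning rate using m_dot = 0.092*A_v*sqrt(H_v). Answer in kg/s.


sqrt(H_v) = 1.4188
m_dot = 0.092 * 6.689 * 1.4188 = 0.87311 kg/s

0.87311 kg/s


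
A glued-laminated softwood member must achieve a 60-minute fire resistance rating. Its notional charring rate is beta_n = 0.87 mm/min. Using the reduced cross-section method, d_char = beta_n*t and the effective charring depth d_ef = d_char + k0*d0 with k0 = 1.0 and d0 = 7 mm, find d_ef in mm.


d_char = 0.87 * 60 = 52.2 mm
d_ef = 52.2 + 1.0*7 = 59.2 mm

59.2 mm


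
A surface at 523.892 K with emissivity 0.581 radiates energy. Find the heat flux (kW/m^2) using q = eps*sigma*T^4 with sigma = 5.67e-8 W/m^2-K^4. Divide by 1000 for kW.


T^4 = 7.5330e+10
q = 0.581 * 5.67e-8 * 7.5330e+10 / 1000 = 2.4816 kW/m^2

2.4816 kW/m^2


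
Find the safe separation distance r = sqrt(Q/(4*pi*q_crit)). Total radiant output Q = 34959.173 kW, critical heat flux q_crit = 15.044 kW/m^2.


4*pi*q_crit = 189.05
Q/(4*pi*q_crit) = 184.92
r = sqrt(184.92) = 13.599 m

13.599 m


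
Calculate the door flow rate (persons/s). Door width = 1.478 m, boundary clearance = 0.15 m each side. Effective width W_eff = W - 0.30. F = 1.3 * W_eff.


W_eff = 1.478 - 0.30 = 1.178 m
F = 1.3 * 1.178 = 1.5314 persons/s

1.5314 persons/s


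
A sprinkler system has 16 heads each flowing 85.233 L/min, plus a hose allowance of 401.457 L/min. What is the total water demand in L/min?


Sprinkler demand = 16 * 85.233 = 1363.728 L/min
Total = 1363.728 + 401.457 = 1765.185 L/min

1765.185 L/min


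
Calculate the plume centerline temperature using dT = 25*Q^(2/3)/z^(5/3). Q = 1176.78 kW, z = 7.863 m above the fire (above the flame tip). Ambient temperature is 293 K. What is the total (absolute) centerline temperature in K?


Q^(2/3) = 111.46
z^(5/3) = 31.092
dT = 25 * 111.46 / 31.092 = 89.624 K
T = 293 + 89.624 = 382.62 K

382.62 K


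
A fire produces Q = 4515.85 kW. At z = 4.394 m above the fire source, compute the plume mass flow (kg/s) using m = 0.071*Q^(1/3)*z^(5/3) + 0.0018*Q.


Q^(1/3) = 16.529
z^(5/3) = 11.788
First term = 0.071 * 16.529 * 11.788 = 13.834
Second term = 0.0018 * 4515.85 = 8.1285
m = 21.962 kg/s

21.962 kg/s


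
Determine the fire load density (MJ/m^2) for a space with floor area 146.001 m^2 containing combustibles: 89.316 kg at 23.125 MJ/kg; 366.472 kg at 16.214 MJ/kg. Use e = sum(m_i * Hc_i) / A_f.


Total energy = 89.316*23.125 + 366.472*16.214
= 2065.432 + 5941.977
= 8007.410 MJ
e = 8007.410 / 146.001 = 54.845 MJ/m^2

54.845 MJ/m^2


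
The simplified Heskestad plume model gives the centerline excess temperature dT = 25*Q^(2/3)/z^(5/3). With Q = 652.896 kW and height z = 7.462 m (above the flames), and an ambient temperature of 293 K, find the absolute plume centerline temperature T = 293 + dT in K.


Q^(2/3) = 75.260
z^(5/3) = 28.494
dT = 25 * 75.260 / 28.494 = 66.030 K
T = 293 + 66.030 = 359.03 K

359.03 K


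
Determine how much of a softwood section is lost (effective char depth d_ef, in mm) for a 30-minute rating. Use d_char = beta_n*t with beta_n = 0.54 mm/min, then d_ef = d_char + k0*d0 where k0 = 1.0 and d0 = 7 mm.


d_char = 0.54 * 30 = 16.2 mm
d_ef = 16.2 + 1.0*7 = 23.2 mm

23.2 mm


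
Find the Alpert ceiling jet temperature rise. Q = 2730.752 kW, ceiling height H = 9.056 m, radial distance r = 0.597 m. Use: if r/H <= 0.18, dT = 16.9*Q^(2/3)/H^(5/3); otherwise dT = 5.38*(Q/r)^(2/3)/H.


r/H = 0.597 / 9.056 = 0.065923
r/H <= 0.18, so dT = 16.9*Q^(2/3)/H^(5/3)
Q^(2/3) = 195.37
H^(5/3) = 39.345
dT = 16.9 * 195.37 / 39.345 = 83.917 K

83.917 K


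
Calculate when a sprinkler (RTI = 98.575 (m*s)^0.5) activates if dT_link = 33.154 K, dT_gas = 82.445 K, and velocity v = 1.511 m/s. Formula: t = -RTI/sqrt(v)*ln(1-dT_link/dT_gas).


dT_link/dT_gas = 0.40213
ln(1 - 0.40213) = -0.51439
t = -98.575 / sqrt(1.511) * -0.51439 = 41.250 s

41.250 s


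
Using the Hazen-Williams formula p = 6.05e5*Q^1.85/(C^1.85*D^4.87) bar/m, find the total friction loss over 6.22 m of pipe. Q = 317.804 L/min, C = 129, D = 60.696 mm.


Q^1.85 = 42559
C^1.85 = 8027.7
D^4.87 = 4.8305e+08
p/m = 0.0066400 bar/m
p_total = 0.0066400 * 6.22 = 0.041301 bar

0.041301 bar


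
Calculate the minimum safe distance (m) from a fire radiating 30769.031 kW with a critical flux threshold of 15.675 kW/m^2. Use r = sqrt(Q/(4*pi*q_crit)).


4*pi*q_crit = 196.98
Q/(4*pi*q_crit) = 156.21
r = sqrt(156.21) = 12.498 m

12.498 m


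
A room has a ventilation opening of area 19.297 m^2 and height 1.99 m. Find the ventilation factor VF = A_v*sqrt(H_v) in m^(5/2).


sqrt(H_v) = 1.4107
VF = 19.297 * 1.4107 = 27.222 m^(5/2)

27.222 m^(5/2)


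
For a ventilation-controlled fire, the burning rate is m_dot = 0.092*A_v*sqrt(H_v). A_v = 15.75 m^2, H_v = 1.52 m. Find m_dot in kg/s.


sqrt(H_v) = 1.2329
m_dot = 0.092 * 15.75 * 1.2329 = 1.7864 kg/s

1.7864 kg/s


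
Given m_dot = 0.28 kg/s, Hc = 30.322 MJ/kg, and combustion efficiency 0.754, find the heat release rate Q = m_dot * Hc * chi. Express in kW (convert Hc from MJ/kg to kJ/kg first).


Hc = 30.322 MJ/kg = 30.322 * 1000 kJ/kg = 30322 kJ/kg
Q = 0.28 kg/s * 30322 kJ/kg * 0.754 = 6401.6 kW

6401.6 kW


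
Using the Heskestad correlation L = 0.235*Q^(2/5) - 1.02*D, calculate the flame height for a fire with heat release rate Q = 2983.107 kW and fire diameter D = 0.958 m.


Q^(2/5) = 24.540
0.235 * Q^(2/5) = 5.7668
1.02 * D = 0.97716
L = 4.7896 m

4.7896 m


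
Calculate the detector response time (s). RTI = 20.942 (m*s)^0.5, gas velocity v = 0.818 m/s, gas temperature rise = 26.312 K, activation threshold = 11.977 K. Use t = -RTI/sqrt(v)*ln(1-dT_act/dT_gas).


dT_act/dT_gas = 0.45519
ln(1 - 0.45519) = -0.60732
t = -20.942 / sqrt(0.818) * -0.60732 = 14.062 s

14.062 s


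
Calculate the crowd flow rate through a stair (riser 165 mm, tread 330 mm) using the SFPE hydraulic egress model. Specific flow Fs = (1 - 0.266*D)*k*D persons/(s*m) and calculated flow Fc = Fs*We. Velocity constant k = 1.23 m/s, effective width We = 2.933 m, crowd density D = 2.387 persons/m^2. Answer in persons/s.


1 - 0.266*D = 1 - 0.266*2.387 = 0.36506
Fs = 0.36506 * 1.23 * 2.387 = 1.0718 persons/(s*m)
Fc = 1.0718 * 2.933 = 3.1436 persons/s

3.1436 persons/s


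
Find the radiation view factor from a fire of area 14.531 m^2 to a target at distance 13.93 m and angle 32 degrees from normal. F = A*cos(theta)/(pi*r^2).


cos(32 deg) = 0.84805
pi*r^2 = 609.61
F = 14.531 * 0.84805 / 609.61 = 0.020215

0.020215


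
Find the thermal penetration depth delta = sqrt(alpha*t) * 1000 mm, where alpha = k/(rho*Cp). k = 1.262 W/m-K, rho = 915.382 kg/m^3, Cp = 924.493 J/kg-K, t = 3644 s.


alpha = 1.262 / (915.382 * 924.493) = 1.4913e-06 m^2/s
alpha * t = 0.0054342
delta = sqrt(0.0054342) * 1000 = 73.717 mm

73.717 mm


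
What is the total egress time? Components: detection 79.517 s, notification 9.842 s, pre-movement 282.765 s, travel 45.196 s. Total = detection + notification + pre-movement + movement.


Total = 79.517 + 9.842 + 282.765 + 45.196 = 417.32 s

417.32 s


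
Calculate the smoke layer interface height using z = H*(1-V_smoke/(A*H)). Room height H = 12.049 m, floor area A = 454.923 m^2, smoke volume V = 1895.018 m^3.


V/(A*H) = 0.34572
1 - 0.34572 = 0.65428
z = 12.049 * 0.65428 = 7.8834 m

7.8834 m


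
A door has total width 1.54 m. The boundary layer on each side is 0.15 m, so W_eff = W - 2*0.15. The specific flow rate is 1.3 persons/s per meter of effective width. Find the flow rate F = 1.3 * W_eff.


W_eff = 1.54 - 0.30 = 1.24 m
F = 1.3 * 1.24 = 1.612 persons/s

1.612 persons/s


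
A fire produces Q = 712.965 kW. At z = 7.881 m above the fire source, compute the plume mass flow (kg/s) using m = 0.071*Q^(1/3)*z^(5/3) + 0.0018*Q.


Q^(1/3) = 8.9335
z^(5/3) = 31.211
First term = 0.071 * 8.9335 * 31.211 = 19.796
Second term = 0.0018 * 712.965 = 1.2833
m = 21.080 kg/s

21.080 kg/s


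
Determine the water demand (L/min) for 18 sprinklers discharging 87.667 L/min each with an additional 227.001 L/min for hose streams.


Sprinkler demand = 18 * 87.667 = 1578.006 L/min
Total = 1578.006 + 227.001 = 1805.007 L/min

1805.007 L/min


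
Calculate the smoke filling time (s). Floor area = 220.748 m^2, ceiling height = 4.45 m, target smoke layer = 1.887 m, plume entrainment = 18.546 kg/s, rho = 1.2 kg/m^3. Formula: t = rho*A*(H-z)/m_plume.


H - z = 2.563 m
t = 1.2 * 220.748 * 2.563 / 18.546 = 36.608 s

36.608 s


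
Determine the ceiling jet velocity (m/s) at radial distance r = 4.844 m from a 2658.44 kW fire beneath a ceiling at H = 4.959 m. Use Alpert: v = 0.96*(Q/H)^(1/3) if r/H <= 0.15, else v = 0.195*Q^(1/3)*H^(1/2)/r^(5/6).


r/H = 4.844 / 4.959 = 0.97681
r/H > 0.15, so v = 0.195*Q^(1/3)*H^(1/2)/r^(5/6)
Q^(1/3) = 13.853
H^(1/2) = 2.2269
r^(5/6) = 3.7239
v = 0.195 * 13.853 * 2.2269 / 3.7239 = 1.6154 m/s

1.6154 m/s


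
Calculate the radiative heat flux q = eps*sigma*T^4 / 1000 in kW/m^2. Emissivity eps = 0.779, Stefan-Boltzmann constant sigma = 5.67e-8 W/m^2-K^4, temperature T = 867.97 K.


T^4 = 5.6757e+11
q = 0.779 * 5.67e-8 * 5.6757e+11 / 1000 = 25.069 kW/m^2

25.069 kW/m^2


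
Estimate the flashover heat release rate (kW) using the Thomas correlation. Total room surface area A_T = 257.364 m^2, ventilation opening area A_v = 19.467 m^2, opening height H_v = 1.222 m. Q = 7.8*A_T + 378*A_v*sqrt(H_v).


7.8*A_T = 2007.4
sqrt(H_v) = 1.1054
378*A_v*sqrt(H_v) = 8134.4
Q = 2007.4 + 8134.4 = 10142 kW

10142 kW


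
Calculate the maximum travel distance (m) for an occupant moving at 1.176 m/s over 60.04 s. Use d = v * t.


d = 1.176 * 60.04 = 70.607 m

70.607 m


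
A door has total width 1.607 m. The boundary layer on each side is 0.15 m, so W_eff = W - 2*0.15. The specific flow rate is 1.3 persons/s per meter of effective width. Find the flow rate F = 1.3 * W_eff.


W_eff = 1.607 - 0.30 = 1.307 m
F = 1.3 * 1.307 = 1.6991 persons/s

1.6991 persons/s


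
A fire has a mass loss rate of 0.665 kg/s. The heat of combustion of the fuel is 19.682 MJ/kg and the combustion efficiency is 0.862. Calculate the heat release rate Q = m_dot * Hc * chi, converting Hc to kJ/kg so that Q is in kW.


Hc = 19.682 MJ/kg = 19.682 * 1000 kJ/kg = 19682 kJ/kg
Q = 0.665 kg/s * 19682 kJ/kg * 0.862 = 11282 kW

11282 kW


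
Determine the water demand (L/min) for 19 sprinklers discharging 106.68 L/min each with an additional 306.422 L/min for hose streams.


Sprinkler demand = 19 * 106.68 = 2026.92 L/min
Total = 2026.92 + 306.422 = 2333.342 L/min

2333.342 L/min


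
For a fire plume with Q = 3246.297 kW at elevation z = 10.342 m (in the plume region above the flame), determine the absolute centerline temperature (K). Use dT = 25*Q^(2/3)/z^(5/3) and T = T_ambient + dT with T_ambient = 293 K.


Q^(2/3) = 219.24
z^(5/3) = 49.092
dT = 25 * 219.24 / 49.092 = 111.65 K
T = 293 + 111.65 = 404.65 K

404.65 K


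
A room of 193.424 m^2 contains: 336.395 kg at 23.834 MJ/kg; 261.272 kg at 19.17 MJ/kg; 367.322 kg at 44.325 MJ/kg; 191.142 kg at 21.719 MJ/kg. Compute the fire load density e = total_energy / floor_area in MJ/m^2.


Total energy = 336.395*23.834 + 261.272*19.17 + 367.322*44.325 + 191.142*21.719
= 8017.638 + 5008.584 + 16281.55 + 4151.413
= 33459.18 MJ
e = 33459.18 / 193.424 = 172.98 MJ/m^2

172.98 MJ/m^2


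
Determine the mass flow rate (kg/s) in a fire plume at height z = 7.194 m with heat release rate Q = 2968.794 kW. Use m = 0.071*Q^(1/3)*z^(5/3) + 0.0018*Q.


Q^(1/3) = 14.372
z^(5/3) = 26.809
First term = 0.071 * 14.372 * 26.809 = 27.357
Second term = 0.0018 * 2968.794 = 5.3438
m = 32.701 kg/s

32.701 kg/s


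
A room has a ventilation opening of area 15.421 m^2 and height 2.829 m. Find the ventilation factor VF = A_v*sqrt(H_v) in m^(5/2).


sqrt(H_v) = 1.6820
VF = 15.421 * 1.6820 = 25.938 m^(5/2)

25.938 m^(5/2)


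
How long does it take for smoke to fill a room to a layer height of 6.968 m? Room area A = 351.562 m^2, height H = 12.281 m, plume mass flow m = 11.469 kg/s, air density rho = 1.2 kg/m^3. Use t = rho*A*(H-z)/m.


H - z = 5.313 m
t = 1.2 * 351.562 * 5.313 / 11.469 = 195.43 s

195.43 s


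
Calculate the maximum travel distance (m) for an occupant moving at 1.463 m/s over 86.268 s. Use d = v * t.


d = 1.463 * 86.268 = 126.21 m

126.21 m


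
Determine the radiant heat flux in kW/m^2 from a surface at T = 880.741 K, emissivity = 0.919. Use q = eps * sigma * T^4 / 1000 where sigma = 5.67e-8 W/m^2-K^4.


T^4 = 6.0172e+11
q = 0.919 * 5.67e-8 * 6.0172e+11 / 1000 = 31.354 kW/m^2

31.354 kW/m^2


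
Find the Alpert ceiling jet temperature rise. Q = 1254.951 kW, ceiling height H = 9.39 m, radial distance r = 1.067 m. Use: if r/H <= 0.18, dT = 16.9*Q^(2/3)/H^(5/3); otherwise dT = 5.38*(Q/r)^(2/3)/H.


r/H = 1.067 / 9.39 = 0.11363
r/H <= 0.18, so dT = 16.9*Q^(2/3)/H^(5/3)
Q^(2/3) = 116.35
H^(5/3) = 41.794
dT = 16.9 * 116.35 / 41.794 = 47.047 K

47.047 K


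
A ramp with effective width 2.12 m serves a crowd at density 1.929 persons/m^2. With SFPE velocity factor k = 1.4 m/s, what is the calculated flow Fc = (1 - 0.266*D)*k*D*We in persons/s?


1 - 0.266*D = 1 - 0.266*1.929 = 0.48689
Fs = 0.48689 * 1.4 * 1.929 = 1.3149 persons/(s*m)
Fc = 1.3149 * 2.12 = 2.7876 persons/s

2.7876 persons/s


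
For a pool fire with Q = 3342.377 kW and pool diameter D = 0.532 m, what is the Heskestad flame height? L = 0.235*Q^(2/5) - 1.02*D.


Q^(2/5) = 25.682
0.235 * Q^(2/5) = 6.0352
1.02 * D = 0.54264
L = 5.4925 m

5.4925 m


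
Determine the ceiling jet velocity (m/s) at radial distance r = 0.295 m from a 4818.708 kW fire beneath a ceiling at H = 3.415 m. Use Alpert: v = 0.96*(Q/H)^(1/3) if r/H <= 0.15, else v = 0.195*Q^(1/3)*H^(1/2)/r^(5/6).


r/H = 0.295 / 3.415 = 0.086384
r/H <= 0.15, so v = 0.96*(Q/H)^(1/3)
Q/H = 1411.0
(Q/H)^(1/3) = 11.216
v = 0.96 * 11.216 = 10.768 m/s

10.768 m/s


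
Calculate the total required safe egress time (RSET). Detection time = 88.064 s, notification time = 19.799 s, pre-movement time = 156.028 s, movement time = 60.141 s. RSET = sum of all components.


Total = 88.064 + 19.799 + 156.028 + 60.141 = 324.032 s

324.032 s


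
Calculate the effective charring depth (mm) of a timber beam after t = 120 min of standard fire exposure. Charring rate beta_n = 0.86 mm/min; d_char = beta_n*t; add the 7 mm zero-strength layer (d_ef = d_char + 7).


d_char = 0.86 * 120 = 103.2 mm
d_ef = 103.2 + 1.0*7 = 110.2 mm

110.2 mm


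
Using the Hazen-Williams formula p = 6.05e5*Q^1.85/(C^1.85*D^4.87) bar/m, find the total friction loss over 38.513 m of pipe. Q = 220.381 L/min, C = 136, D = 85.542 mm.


Q^1.85 = 21621
C^1.85 = 8852.1
D^4.87 = 2.5687e+09
p/m = 0.00057526 bar/m
p_total = 0.00057526 * 38.513 = 0.022155 bar

0.022155 bar


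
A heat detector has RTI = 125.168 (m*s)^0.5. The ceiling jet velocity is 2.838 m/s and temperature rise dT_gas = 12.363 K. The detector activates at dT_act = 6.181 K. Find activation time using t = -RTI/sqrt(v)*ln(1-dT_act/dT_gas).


dT_act/dT_gas = 0.49996
ln(1 - 0.49996) = -0.69307
t = -125.168 / sqrt(2.838) * -0.69307 = 51.495 s

51.495 s


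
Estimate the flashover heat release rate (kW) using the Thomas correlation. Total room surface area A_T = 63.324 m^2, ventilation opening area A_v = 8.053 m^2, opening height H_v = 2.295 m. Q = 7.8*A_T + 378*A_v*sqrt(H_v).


7.8*A_T = 493.93
sqrt(H_v) = 1.5149
378*A_v*sqrt(H_v) = 4611.5
Q = 493.93 + 4611.5 = 5105.4 kW

5105.4 kW


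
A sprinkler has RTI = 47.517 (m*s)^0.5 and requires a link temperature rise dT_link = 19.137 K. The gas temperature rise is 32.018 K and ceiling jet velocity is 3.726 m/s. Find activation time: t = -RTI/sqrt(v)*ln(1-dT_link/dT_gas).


dT_link/dT_gas = 0.59770
ln(1 - 0.59770) = -0.91054
t = -47.517 / sqrt(3.726) * -0.91054 = 22.414 s

22.414 s


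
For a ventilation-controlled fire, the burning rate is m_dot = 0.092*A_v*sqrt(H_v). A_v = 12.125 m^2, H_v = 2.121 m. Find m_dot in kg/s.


sqrt(H_v) = 1.4564
m_dot = 0.092 * 12.125 * 1.4564 = 1.6246 kg/s

1.6246 kg/s


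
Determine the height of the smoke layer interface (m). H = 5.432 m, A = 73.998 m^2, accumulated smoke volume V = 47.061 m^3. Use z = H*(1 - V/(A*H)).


V/(A*H) = 0.11708
1 - 0.11708 = 0.88292
z = 5.432 * 0.88292 = 4.7960 m

4.7960 m


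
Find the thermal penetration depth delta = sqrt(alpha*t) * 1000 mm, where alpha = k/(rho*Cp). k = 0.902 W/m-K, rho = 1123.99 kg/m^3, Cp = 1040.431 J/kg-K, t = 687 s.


alpha = 0.902 / (1123.99 * 1040.431) = 7.7131e-07 m^2/s
alpha * t = 0.00052989
delta = sqrt(0.00052989) * 1000 = 23.019 mm

23.019 mm


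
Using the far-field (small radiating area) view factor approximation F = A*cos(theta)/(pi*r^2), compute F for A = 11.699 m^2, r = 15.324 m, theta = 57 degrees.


cos(57 deg) = 0.54464
pi*r^2 = 737.72
F = 11.699 * 0.54464 / 737.72 = 0.0086370

0.0086370


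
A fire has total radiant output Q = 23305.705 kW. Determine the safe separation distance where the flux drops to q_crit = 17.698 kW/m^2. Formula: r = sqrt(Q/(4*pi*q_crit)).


4*pi*q_crit = 222.40
Q/(4*pi*q_crit) = 104.79
r = sqrt(104.79) = 10.237 m

10.237 m


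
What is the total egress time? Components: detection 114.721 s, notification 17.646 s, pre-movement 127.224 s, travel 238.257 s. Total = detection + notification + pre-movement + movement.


Total = 114.721 + 17.646 + 127.224 + 238.257 = 497.848 s

497.848 s


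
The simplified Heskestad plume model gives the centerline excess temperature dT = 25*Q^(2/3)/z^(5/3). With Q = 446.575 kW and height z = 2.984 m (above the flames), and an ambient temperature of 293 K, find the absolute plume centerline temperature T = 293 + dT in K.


Q^(2/3) = 58.425
z^(5/3) = 6.1849
dT = 25 * 58.425 / 6.1849 = 236.16 K
T = 293 + 236.16 = 529.16 K

529.16 K


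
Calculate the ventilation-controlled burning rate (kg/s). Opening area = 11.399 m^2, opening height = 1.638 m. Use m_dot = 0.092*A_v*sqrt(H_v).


sqrt(H_v) = 1.2798
m_dot = 0.092 * 11.399 * 1.2798 = 1.3422 kg/s

1.3422 kg/s


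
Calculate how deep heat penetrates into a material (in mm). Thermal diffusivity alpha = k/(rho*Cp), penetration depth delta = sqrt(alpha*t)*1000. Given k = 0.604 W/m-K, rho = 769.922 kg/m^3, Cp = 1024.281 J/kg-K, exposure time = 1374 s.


alpha = 0.604 / (769.922 * 1024.281) = 7.6590e-07 m^2/s
alpha * t = 0.0010523
delta = sqrt(0.0010523) * 1000 = 32.440 mm

32.440 mm


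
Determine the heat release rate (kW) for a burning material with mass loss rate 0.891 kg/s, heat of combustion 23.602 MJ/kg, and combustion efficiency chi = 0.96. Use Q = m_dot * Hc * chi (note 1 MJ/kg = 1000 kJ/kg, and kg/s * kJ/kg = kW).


Hc = 23.602 MJ/kg = 23.602 * 1000 kJ/kg = 23602 kJ/kg
Q = 0.891 kg/s * 23602 kJ/kg * 0.96 = 20188 kW

20188 kW


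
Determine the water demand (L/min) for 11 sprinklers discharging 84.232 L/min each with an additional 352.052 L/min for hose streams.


Sprinkler demand = 11 * 84.232 = 926.552 L/min
Total = 926.552 + 352.052 = 1278.604 L/min

1278.604 L/min


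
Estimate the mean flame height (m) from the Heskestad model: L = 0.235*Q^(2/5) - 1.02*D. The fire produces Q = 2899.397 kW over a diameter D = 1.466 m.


Q^(2/5) = 24.262
0.235 * Q^(2/5) = 5.7015
1.02 * D = 1.4953
L = 4.2062 m

4.2062 m


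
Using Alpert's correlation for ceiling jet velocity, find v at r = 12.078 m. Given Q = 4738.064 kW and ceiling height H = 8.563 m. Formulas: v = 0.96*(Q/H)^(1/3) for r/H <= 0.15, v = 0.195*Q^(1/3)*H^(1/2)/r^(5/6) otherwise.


r/H = 12.078 / 8.563 = 1.4105
r/H > 0.15, so v = 0.195*Q^(1/3)*H^(1/2)/r^(5/6)
Q^(1/3) = 16.796
H^(1/2) = 2.9263
r^(5/6) = 7.9737
v = 0.195 * 16.796 * 2.9263 / 7.9737 = 1.2019 m/s

1.2019 m/s


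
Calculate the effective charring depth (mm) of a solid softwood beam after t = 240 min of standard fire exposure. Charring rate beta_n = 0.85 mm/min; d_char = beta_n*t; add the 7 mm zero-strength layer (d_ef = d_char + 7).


d_char = 0.85 * 240 = 204 mm
d_ef = 204 + 1.0*7 = 211 mm

211 mm


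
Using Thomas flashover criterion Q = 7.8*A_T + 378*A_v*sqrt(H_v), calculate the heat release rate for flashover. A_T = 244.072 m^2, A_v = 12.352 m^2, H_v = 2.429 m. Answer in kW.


7.8*A_T = 1903.8
sqrt(H_v) = 1.5585
378*A_v*sqrt(H_v) = 7276.8
Q = 1903.8 + 7276.8 = 9180.6 kW

9180.6 kW


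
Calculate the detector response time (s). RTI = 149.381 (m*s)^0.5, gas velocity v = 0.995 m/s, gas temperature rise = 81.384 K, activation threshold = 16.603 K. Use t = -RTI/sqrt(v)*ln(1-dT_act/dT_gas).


dT_act/dT_gas = 0.20401
ln(1 - 0.20401) = -0.22817
t = -149.381 / sqrt(0.995) * -0.22817 = 34.169 s

34.169 s


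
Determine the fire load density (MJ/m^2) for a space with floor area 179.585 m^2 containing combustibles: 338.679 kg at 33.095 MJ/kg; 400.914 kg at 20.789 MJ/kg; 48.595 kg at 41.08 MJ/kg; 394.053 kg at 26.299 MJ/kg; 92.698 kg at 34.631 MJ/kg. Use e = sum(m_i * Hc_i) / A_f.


Total energy = 338.679*33.095 + 400.914*20.789 + 48.595*41.08 + 394.053*26.299 + 92.698*34.631
= 11208.58 + 8334.601 + 1996.283 + 10363.20 + 3210.224
= 35112.89 MJ
e = 35112.89 / 179.585 = 195.52 MJ/m^2

195.52 MJ/m^2


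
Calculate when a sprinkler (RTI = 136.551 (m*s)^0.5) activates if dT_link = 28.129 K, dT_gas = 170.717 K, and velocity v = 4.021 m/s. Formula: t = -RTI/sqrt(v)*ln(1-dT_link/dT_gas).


dT_link/dT_gas = 0.16477
ln(1 - 0.16477) = -0.18005
t = -136.551 / sqrt(4.021) * -0.18005 = 12.261 s

12.261 s


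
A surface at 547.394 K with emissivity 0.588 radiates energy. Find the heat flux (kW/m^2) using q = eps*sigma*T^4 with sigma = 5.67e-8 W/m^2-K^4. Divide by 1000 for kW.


T^4 = 8.9784e+10
q = 0.588 * 5.67e-8 * 8.9784e+10 / 1000 = 2.9934 kW/m^2

2.9934 kW/m^2


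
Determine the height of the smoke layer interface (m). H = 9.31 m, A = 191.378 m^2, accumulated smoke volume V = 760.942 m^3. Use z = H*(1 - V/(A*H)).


V/(A*H) = 0.42708
1 - 0.42708 = 0.57292
z = 9.31 * 0.57292 = 5.3339 m

5.3339 m


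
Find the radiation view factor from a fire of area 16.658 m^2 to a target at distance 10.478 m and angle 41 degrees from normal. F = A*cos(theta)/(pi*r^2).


cos(41 deg) = 0.75471
pi*r^2 = 344.91
F = 16.658 * 0.75471 / 344.91 = 0.036450

0.036450


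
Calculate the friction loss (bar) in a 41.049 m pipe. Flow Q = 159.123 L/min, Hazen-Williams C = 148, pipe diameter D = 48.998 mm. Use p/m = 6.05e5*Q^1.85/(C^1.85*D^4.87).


Q^1.85 = 11836
C^1.85 = 10351
D^4.87 = 1.7028e+08
p/m = 0.0040626 bar/m
p_total = 0.0040626 * 41.049 = 0.16677 bar

0.16677 bar


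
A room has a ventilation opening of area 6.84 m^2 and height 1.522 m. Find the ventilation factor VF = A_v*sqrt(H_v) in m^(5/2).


sqrt(H_v) = 1.2337
VF = 6.84 * 1.2337 = 8.4385 m^(5/2)

8.4385 m^(5/2)


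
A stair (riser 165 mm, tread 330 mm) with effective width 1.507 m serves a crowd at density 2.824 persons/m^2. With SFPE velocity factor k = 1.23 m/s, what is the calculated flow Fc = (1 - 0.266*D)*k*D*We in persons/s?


1 - 0.266*D = 1 - 0.266*2.824 = 0.24882
Fs = 0.24882 * 1.23 * 2.824 = 0.86427 persons/(s*m)
Fc = 0.86427 * 1.507 = 1.3025 persons/s

1.3025 persons/s


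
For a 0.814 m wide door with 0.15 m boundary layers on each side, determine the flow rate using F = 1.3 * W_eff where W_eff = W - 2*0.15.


W_eff = 0.814 - 0.30 = 0.514 m
F = 1.3 * 0.514 = 0.66820 persons/s

0.66820 persons/s


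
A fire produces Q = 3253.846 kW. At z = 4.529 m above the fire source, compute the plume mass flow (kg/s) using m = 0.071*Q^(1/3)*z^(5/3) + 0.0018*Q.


Q^(1/3) = 14.818
z^(5/3) = 12.398
First term = 0.071 * 14.818 * 12.398 = 13.044
Second term = 0.0018 * 3253.846 = 5.8569
m = 18.900 kg/s

18.900 kg/s


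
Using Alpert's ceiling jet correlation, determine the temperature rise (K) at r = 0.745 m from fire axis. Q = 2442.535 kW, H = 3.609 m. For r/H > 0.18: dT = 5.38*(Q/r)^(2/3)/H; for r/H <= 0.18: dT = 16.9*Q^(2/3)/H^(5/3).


r/H = 0.745 / 3.609 = 0.20643
r/H > 0.18, so dT = 5.38*(Q/r)^(2/3)/H
Q/r = 3278.6
(Q/r)^(2/3) = 220.69
dT = 5.38 * 220.69 / 3.609 = 328.99 K

328.99 K


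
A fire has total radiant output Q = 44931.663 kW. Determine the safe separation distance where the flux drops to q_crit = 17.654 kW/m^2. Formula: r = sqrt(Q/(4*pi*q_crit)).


4*pi*q_crit = 221.85
Q/(4*pi*q_crit) = 202.53
r = sqrt(202.53) = 14.231 m

14.231 m


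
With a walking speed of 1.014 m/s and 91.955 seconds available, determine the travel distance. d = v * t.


d = 1.014 * 91.955 = 93.242 m

93.242 m


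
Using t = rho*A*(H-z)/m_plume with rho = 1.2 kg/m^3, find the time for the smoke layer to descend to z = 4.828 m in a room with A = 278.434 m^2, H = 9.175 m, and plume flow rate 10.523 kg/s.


H - z = 4.347 m
t = 1.2 * 278.434 * 4.347 / 10.523 = 138.02 s

138.02 s


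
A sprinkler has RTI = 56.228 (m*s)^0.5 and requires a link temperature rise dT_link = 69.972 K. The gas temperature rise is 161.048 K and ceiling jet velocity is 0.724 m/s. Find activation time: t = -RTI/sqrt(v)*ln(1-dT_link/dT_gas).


dT_link/dT_gas = 0.43448
ln(1 - 0.43448) = -0.57001
t = -56.228 / sqrt(0.724) * -0.57001 = 37.667 s

37.667 s


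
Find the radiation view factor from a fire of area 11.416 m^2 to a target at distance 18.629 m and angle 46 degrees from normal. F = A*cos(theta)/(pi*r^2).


cos(46 deg) = 0.69466
pi*r^2 = 1090.3
F = 11.416 * 0.69466 / 1090.3 = 0.0072737

0.0072737


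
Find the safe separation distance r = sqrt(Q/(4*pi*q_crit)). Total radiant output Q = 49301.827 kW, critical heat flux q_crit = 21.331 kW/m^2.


4*pi*q_crit = 268.05
Q/(4*pi*q_crit) = 183.93
r = sqrt(183.93) = 13.562 m

13.562 m


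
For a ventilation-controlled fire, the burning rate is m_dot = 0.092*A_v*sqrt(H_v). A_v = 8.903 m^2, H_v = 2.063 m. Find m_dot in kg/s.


sqrt(H_v) = 1.4363
m_dot = 0.092 * 8.903 * 1.4363 = 1.1765 kg/s

1.1765 kg/s


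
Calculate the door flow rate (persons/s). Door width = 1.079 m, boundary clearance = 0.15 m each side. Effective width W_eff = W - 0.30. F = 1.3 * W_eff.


W_eff = 1.079 - 0.30 = 0.779 m
F = 1.3 * 0.779 = 1.0127 persons/s

1.0127 persons/s


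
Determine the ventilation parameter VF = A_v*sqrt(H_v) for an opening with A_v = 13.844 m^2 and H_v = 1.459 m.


sqrt(H_v) = 1.2079
VF = 13.844 * 1.2079 = 16.722 m^(5/2)

16.722 m^(5/2)


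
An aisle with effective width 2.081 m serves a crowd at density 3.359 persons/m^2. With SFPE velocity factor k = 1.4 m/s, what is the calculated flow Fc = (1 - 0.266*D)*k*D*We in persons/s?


1 - 0.266*D = 1 - 0.266*3.359 = 0.10651
Fs = 0.10651 * 1.4 * 3.359 = 0.50086 persons/(s*m)
Fc = 0.50086 * 2.081 = 1.0423 persons/s

1.0423 persons/s


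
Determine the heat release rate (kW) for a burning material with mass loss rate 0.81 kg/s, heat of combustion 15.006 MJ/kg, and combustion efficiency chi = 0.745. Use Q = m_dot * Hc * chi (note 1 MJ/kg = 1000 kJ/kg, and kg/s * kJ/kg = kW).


Hc = 15.006 MJ/kg = 15.006 * 1000 kJ/kg = 15006 kJ/kg
Q = 0.81 kg/s * 15006 kJ/kg * 0.745 = 9055.4 kW

9055.4 kW


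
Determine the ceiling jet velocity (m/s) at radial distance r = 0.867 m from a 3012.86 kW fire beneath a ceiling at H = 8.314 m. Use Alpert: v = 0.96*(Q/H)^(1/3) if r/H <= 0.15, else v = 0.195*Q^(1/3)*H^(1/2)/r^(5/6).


r/H = 0.867 / 8.314 = 0.10428
r/H <= 0.15, so v = 0.96*(Q/H)^(1/3)
Q/H = 362.38
(Q/H)^(1/3) = 7.1295
v = 0.96 * 7.1295 = 6.8443 m/s

6.8443 m/s


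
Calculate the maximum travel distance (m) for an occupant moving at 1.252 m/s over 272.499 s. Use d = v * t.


d = 1.252 * 272.499 = 341.17 m

341.17 m
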